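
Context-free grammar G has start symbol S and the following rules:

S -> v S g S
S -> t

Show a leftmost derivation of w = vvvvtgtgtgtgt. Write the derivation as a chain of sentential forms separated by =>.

S => vSgS   [S -> v S g S]
vSgS => vvSgSgS   [S -> v S g S]
vvSgSgS => vvvSgSgSgS   [S -> v S g S]
vvvSgSgSgS => vvvvSgSgSgSgS   [S -> v S g S]
vvvvSgSgSgSgS => vvvvtgSgSgSgS   [S -> t]
vvvvtgSgSgSgS => vvvvtgtgSgSgS   [S -> t]
vvvvtgtgSgSgS => vvvvtgtgtgSgS   [S -> t]
vvvvtgtgtgSgS => vvvvtgtgtgtgS   [S -> t]
vvvvtgtgtgtgS => vvvvtgtgtgtgt   [S -> t]

S=>vSgS=>vvSgSgS=>vvvSgSgSgS=>vvvvSgSgSgSgS=>vvvvtgSgSgSgS=>vvvvtgtgSgSgS=>vvvvtgtgtgSgS=>vvvvtgtgtgtgS=>vvvvtgtgtgtgt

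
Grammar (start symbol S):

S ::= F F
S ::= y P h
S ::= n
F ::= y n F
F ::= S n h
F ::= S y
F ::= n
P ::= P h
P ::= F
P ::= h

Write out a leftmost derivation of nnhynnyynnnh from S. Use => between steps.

S => FF   [S ::= F F]
FF => SyF   [F ::= S y]
SyF => FFyF   [S ::= F F]
FFyF => SnhFyF   [F ::= S n h]
SnhFyF => nnhFyF   [S ::= n]
nnhFyF => nnhynFyF   [F ::= y n F]
nnhynFyF => nnhynnyF   [F ::= n]
nnhynnyF => nnhynnyynF   [F ::= y n F]
nnhynnyynF => nnhynnyynSnh   [F ::= S n h]
nnhynnyynSnh => nnhynnyynnnh   [S ::= n]

S => FF => SyF => FFyF => SnhFyF => nnhFyF => nnhynFyF => nnhynnyF => nnhynnyynF => nnhynnyynSnh => nnhynnyynnnh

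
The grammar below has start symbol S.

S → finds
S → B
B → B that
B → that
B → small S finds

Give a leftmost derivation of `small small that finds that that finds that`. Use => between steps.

S => B => B that => small S finds that => small B finds that => small B that finds that => small B that that finds that => small small S finds that that finds that => small small B finds that that finds that => small small that finds that that finds that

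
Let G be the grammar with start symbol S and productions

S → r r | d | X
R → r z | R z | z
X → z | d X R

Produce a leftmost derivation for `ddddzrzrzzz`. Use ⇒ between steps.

S ⇒ X ⇒ dXR ⇒ ddXRR ⇒ dddXRRR ⇒ ddddXRRRR ⇒ ddddzRRRR ⇒ ddddzrzRRR ⇒ ddddzrzrzRR ⇒ ddddzrzrzzR ⇒ ddddzrzrzzz

S ⇒ X   [S → X]
X ⇒ dXR   [X → d X R]
dXR ⇒ ddXRR   [X → d X R]
ddXRR ⇒ dddXRRR   [X → d X R]
dddXRRR ⇒ ddddXRRRR   [X → d X R]
ddddXRRRR ⇒ ddddzRRRR   [X → z]
ddddzRRRR ⇒ ddddzrzRRR   [R → r z]
ddddzrzRRR ⇒ ddddzrzrzRR   [R → r z]
ddddzrzrzRR ⇒ ddddzrzrzzR   [R → z]
ddddzrzrzzR ⇒ ddddzrzrzzz   [R → z]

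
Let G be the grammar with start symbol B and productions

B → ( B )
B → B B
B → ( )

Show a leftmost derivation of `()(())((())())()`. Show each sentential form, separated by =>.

B=>BB=>BBB=>()BB=>()BBB=>()(B)BB=>()(())BB=>()(())(B)B=>()(())(BB)B=>()(())((B)B)B=>()(())((())B)B=>()(())((())())B=>()(())((())())()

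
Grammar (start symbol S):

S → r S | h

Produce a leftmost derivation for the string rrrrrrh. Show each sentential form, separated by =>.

S => rS   [S → r S]
rS => rrS   [S → r S]
rrS => rrrS   [S → r S]
rrrS => rrrrS   [S → r S]
rrrrS => rrrrrS   [S → r S]
rrrrrS => rrrrrrS   [S → r S]
rrrrrrS => rrrrrrh   [S → h]

S => rS => rrS => rrrS => rrrrS => rrrrrS => rrrrrrS => rrrrrrh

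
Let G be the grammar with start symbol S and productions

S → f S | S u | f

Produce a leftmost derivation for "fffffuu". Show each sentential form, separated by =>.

S=>Su=>fSu=>fSuu=>ffSuu=>fffSuu=>ffffSuu=>fffffuu

S => Su   [S → S u]
Su => fSu   [S → f S]
fSu => fSuu   [S → S u]
fSuu => ffSuu   [S → f S]
ffSuu => fffSuu   [S → f S]
fffSuu => ffffSuu   [S → f S]
ffffSuu => fffffuu   [S → f]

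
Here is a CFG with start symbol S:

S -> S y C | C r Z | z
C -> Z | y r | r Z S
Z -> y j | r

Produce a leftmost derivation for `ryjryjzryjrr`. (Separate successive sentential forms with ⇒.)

S ⇒ CrZ   [S -> C r Z]
CrZ ⇒ rZSrZ   [C -> r Z S]
rZSrZ ⇒ ryjSrZ   [Z -> y j]
ryjSrZ ⇒ ryjCrZrZ   [S -> C r Z]
ryjCrZrZ ⇒ ryjrZSrZrZ   [C -> r Z S]
ryjrZSrZrZ ⇒ ryjryjSrZrZ   [Z -> y j]
ryjryjSrZrZ ⇒ ryjryjzrZrZ   [S -> z]
ryjryjzrZrZ ⇒ ryjryjzryjrZ   [Z -> y j]
ryjryjzryjrZ ⇒ ryjryjzryjrr   [Z -> r]

S ⇒ CrZ ⇒ rZSrZ ⇒ ryjSrZ ⇒ ryjCrZrZ ⇒ ryjrZSrZrZ ⇒ ryjryjSrZrZ ⇒ ryjryjzrZrZ ⇒ ryjryjzryjrZ ⇒ ryjryjzryjrr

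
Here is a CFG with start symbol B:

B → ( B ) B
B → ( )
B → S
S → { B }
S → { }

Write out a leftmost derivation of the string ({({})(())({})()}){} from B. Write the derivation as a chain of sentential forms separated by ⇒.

B ⇒ (B)B ⇒ (S)B ⇒ ({B})B ⇒ ({(B)B})B ⇒ ({(S)B})B ⇒ ({({})B})B ⇒ ({({})(B)B})B ⇒ ({({})(())B})B ⇒ ({({})(())(B)B})B ⇒ ({({})(())(S)B})B ⇒ ({({})(())({})B})B ⇒ ({({})(())({})()})B ⇒ ({({})(())({})()})S ⇒ ({({})(())({})()}){}

B ⇒ (B)B   [B → ( B ) B]
(B)B ⇒ (S)B   [B → S]
(S)B ⇒ ({B})B   [S → { B }]
({B})B ⇒ ({(B)B})B   [B → ( B ) B]
({(B)B})B ⇒ ({(S)B})B   [B → S]
({(S)B})B ⇒ ({({})B})B   [S → { }]
({({})B})B ⇒ ({({})(B)B})B   [B → ( B ) B]
({({})(B)B})B ⇒ ({({})(())B})B   [B → ( )]
({({})(())B})B ⇒ ({({})(())(B)B})B   [B → ( B ) B]
({({})(())(B)B})B ⇒ ({({})(())(S)B})B   [B → S]
({({})(())(S)B})B ⇒ ({({})(())({})B})B   [S → { }]
({({})(())({})B})B ⇒ ({({})(())({})()})B   [B → ( )]
({({})(())({})()})B ⇒ ({({})(())({})()})S   [B → S]
({({})(())({})()})S ⇒ ({({})(())({})()}){}   [S → { }]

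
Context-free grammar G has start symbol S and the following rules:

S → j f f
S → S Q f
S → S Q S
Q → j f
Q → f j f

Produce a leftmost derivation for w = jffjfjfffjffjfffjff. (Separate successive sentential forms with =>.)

S=>SQf=>SQfQf=>SQfQfQf=>SQSQfQfQf=>jffQSQfQfQf=>jffjfSQfQfQf=>jffjfjffQfQfQf=>jffjfjfffjffQfQf=>jffjfjfffjffjffQf=>jffjfjfffjffjfffjff

S => SQf   [S → S Q f]
SQf => SQfQf   [S → S Q f]
SQfQf => SQfQfQf   [S → S Q f]
SQfQfQf => SQSQfQfQf   [S → S Q S]
SQSQfQfQf => jffQSQfQfQf   [S → j f f]
jffQSQfQfQf => jffjfSQfQfQf   [Q → j f]
jffjfSQfQfQf => jffjfjffQfQfQf   [S → j f f]
jffjfjffQfQfQf => jffjfjfffjffQfQf   [Q → f j f]
jffjfjfffjffQfQf => jffjfjfffjffjffQf   [Q → j f]
jffjfjfffjffjffQf => jffjfjfffjffjfffjff   [Q → f j f]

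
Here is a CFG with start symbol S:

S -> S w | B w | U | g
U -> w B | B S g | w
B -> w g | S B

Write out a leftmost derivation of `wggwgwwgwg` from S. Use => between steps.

S => U   [S -> U]
U => BSg   [U -> B S g]
BSg => wgSg   [B -> w g]
wgSg => wgBwg   [S -> B w]
wgBwg => wgSBwg   [B -> S B]
wgSBwg => wggBwg   [S -> g]
wggBwg => wggSBwg   [B -> S B]
wggSBwg => wggBwBwg   [S -> B w]
wggBwBwg => wggwgwBwg   [B -> w g]
wggwgwBwg => wggwgwwgwg   [B -> w g]

S => U => BSg => wgSg => wgBwg => wgSBwg => wggBwg => wggSBwg => wggBwBwg => wggwgwBwg => wggwgwwgwg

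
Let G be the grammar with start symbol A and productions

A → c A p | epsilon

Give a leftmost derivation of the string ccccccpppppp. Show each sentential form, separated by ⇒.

A⇒cAp⇒ccApp⇒cccAppp⇒ccccApppp⇒cccccAppppp⇒ccccccApppppp⇒ccccccpppppp

A ⇒ cAp   [A → c A p]
cAp ⇒ ccApp   [A → c A p]
ccApp ⇒ cccAppp   [A → c A p]
cccAppp ⇒ ccccApppp   [A → c A p]
ccccApppp ⇒ cccccAppppp   [A → c A p]
cccccAppppp ⇒ ccccccApppppp   [A → c A p]
ccccccApppppp ⇒ ccccccpppppp   [A → epsilon]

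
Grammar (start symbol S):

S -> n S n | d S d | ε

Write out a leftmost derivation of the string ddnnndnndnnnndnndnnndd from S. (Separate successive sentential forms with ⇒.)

S⇒dSd⇒ddSdd⇒ddnSndd⇒ddnnSnndd⇒ddnnnSnnndd⇒ddnnndSdnnndd⇒ddnnndnSndnnndd⇒ddnnndnnSnndnnndd⇒ddnnndnndSdnndnnndd⇒ddnnndnndnSndnndnnndd⇒ddnnndnndnnSnndnndnnndd⇒ddnnndnndnnnndnndnnndd

S ⇒ dSd   [S -> d S d]
dSd ⇒ ddSdd   [S -> d S d]
ddSdd ⇒ ddnSndd   [S -> n S n]
ddnSndd ⇒ ddnnSnndd   [S -> n S n]
ddnnSnndd ⇒ ddnnnSnnndd   [S -> n S n]
ddnnnSnnndd ⇒ ddnnndSdnnndd   [S -> d S d]
ddnnndSdnnndd ⇒ ddnnndnSndnnndd   [S -> n S n]
ddnnndnSndnnndd ⇒ ddnnndnnSnndnnndd   [S -> n S n]
ddnnndnnSnndnnndd ⇒ ddnnndnndSdnndnnndd   [S -> d S d]
ddnnndnndSdnndnnndd ⇒ ddnnndnndnSndnndnnndd   [S -> n S n]
ddnnndnndnSndnndnnndd ⇒ ddnnndnndnnSnndnndnnndd   [S -> n S n]
ddnnndnndnnSnndnndnnndd ⇒ ddnnndnndnnnndnndnnndd   [S -> ε]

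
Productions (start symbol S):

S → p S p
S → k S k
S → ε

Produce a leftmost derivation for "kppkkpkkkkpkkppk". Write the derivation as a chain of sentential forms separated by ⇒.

S ⇒ kSk ⇒ kpSpk ⇒ kppSppk ⇒ kppkSkppk ⇒ kppkkSkkppk ⇒ kppkkpSpkkppk ⇒ kppkkpkSkpkkppk ⇒ kppkkpkkSkkpkkppk ⇒ kppkkpkkkkpkkppk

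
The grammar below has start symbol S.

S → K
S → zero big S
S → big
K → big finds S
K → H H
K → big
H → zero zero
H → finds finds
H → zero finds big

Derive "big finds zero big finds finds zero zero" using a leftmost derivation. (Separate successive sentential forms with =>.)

S => K => big finds S => big finds zero big S => big finds zero big K => big finds zero big H H => big finds zero big finds finds H => big finds zero big finds finds zero zero

S => K   [S → K]
K => big finds S   [K → big finds S]
big finds S => big finds zero big S   [S → zero big S]
big finds zero big S => big finds zero big K   [S → K]
big finds zero big K => big finds zero big H H   [K → H H]
big finds zero big H H => big finds zero big finds finds H   [H → finds finds]
big finds zero big finds finds H => big finds zero big finds finds zero zero   [H → zero zero]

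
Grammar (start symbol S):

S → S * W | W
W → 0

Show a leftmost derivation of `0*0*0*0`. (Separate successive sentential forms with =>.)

S => S*W => S*W*W => S*W*W*W => W*W*W*W => 0*W*W*W => 0*0*W*W => 0*0*0*W => 0*0*0*0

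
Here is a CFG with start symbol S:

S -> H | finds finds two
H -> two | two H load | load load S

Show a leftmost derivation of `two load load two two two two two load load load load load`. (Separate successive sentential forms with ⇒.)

S ⇒ H ⇒ two H load ⇒ two load load S load ⇒ two load load H load ⇒ two load load two H load load ⇒ two load load two two H load load load ⇒ two load load two two two H load load load load ⇒ two load load two two two two H load load load load load ⇒ two load load two two two two two load load load load load

S ⇒ H   [S -> H]
H ⇒ two H load   [H -> two H load]
two H load ⇒ two load load S load   [H -> load load S]
two load load S load ⇒ two load load H load   [S -> H]
two load load H load ⇒ two load load two H load load   [H -> two H load]
two load load two H load load ⇒ two load load two two H load load load   [H -> two H load]
two load load two two H load load load ⇒ two load load two two two H load load load load   [H -> two H load]
two load load two two two H load load load load ⇒ two load load two two two two H load load load load load   [H -> two H load]
two load load two two two two H load load load load load ⇒ two load load two two two two two load load load load load   [H -> two]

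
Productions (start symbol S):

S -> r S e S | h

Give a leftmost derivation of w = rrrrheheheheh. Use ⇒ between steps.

S ⇒ rSeS   [S -> r S e S]
rSeS ⇒ rrSeSeS   [S -> r S e S]
rrSeSeS ⇒ rrrSeSeSeS   [S -> r S e S]
rrrSeSeSeS ⇒ rrrrSeSeSeSeS   [S -> r S e S]
rrrrSeSeSeSeS ⇒ rrrrheSeSeSeS   [S -> h]
rrrrheSeSeSeS ⇒ rrrrheheSeSeS   [S -> h]
rrrrheheSeSeS ⇒ rrrrheheheSeS   [S -> h]
rrrrheheheSeS ⇒ rrrrheheheheS   [S -> h]
rrrrheheheheS ⇒ rrrrheheheheh   [S -> h]

S⇒rSeS⇒rrSeSeS⇒rrrSeSeSeS⇒rrrrSeSeSeSeS⇒rrrrheSeSeSeS⇒rrrrheheSeSeS⇒rrrrheheheSeS⇒rrrrheheheheS⇒rrrrheheheheh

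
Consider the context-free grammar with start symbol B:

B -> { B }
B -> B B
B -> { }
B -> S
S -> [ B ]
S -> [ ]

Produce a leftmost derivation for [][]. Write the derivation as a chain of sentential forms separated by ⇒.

B ⇒ BB   [B -> B B]
BB ⇒ SB   [B -> S]
SB ⇒ []B   [S -> [ ]]
[]B ⇒ []S   [B -> S]
[]S ⇒ [][]   [S -> [ ]]

B ⇒ BB ⇒ SB ⇒ []B ⇒ []S ⇒ [][]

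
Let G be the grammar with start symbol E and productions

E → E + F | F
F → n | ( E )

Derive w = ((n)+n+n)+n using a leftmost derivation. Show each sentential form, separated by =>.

E => E+F   [E → E + F]
E+F => F+F   [E → F]
F+F => (E)+F   [F → ( E )]
(E)+F => (E+F)+F   [E → E + F]
(E+F)+F => (E+F+F)+F   [E → E + F]
(E+F+F)+F => (F+F+F)+F   [E → F]
(F+F+F)+F => ((E)+F+F)+F   [F → ( E )]
((E)+F+F)+F => ((F)+F+F)+F   [E → F]
((F)+F+F)+F => ((n)+F+F)+F   [F → n]
((n)+F+F)+F => ((n)+n+F)+F   [F → n]
((n)+n+F)+F => ((n)+n+n)+F   [F → n]
((n)+n+n)+F => ((n)+n+n)+n   [F → n]

E => E+F => F+F => (E)+F => (E+F)+F => (E+F+F)+F => (F+F+F)+F => ((E)+F+F)+F => ((F)+F+F)+F => ((n)+F+F)+F => ((n)+n+F)+F => ((n)+n+n)+F => ((n)+n+n)+n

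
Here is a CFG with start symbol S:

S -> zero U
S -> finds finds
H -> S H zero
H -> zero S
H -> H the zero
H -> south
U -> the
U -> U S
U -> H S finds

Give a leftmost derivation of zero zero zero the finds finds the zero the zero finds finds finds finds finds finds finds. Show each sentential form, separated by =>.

S => zero U => zero U S => zero U S S => zero H S finds S S => zero H the zero S finds S S => zero H the zero the zero S finds S S => zero zero S the zero the zero S finds S S => zero zero zero U the zero the zero S finds S S => zero zero zero U S the zero the zero S finds S S => zero zero zero the S the zero the zero S finds S S => zero zero zero the finds finds the zero the zero S finds S S => zero zero zero the finds finds the zero the zero finds finds finds S S => zero zero zero the finds finds the zero the zero finds finds finds finds finds S => zero zero zero the finds finds the zero the zero finds finds finds finds finds finds finds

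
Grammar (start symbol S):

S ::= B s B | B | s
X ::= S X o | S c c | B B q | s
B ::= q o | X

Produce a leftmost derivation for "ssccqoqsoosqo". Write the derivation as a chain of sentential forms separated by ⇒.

S ⇒ BsB   [S ::= B s B]
BsB ⇒ XsB   [B ::= X]
XsB ⇒ SXosB   [X ::= S X o]
SXosB ⇒ sXosB   [S ::= s]
sXosB ⇒ sSXoosB   [X ::= S X o]
sSXoosB ⇒ sBXoosB   [S ::= B]
sBXoosB ⇒ sXXoosB   [B ::= X]
sXXoosB ⇒ sBBqXoosB   [X ::= B B q]
sBBqXoosB ⇒ sXBqXoosB   [B ::= X]
sXBqXoosB ⇒ sSccBqXoosB   [X ::= S c c]
sSccBqXoosB ⇒ ssccBqXoosB   [S ::= s]
ssccBqXoosB ⇒ ssccqoqXoosB   [B ::= q o]
ssccqoqXoosB ⇒ ssccqoqsoosB   [X ::= s]
ssccqoqsoosB ⇒ ssccqoqsoosqo   [B ::= q o]

S ⇒ BsB ⇒ XsB ⇒ SXosB ⇒ sXosB ⇒ sSXoosB ⇒ sBXoosB ⇒ sXXoosB ⇒ sBBqXoosB ⇒ sXBqXoosB ⇒ sSccBqXoosB ⇒ ssccBqXoosB ⇒ ssccqoqXoosB ⇒ ssccqoqsoosB ⇒ ssccqoqsoosqo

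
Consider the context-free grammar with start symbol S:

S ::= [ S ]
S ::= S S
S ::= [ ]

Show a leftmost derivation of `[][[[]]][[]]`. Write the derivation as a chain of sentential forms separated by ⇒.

S ⇒ SS   [S ::= S S]
SS ⇒ SSS   [S ::= S S]
SSS ⇒ []SS   [S ::= [ ]]
[]SS ⇒ [][S]S   [S ::= [ S ]]
[][S]S ⇒ [][[S]]S   [S ::= [ S ]]
[][[S]]S ⇒ [][[[]]]S   [S ::= [ ]]
[][[[]]]S ⇒ [][[[]]][S]   [S ::= [ S ]]
[][[[]]][S] ⇒ [][[[]]][[]]   [S ::= [ ]]

S ⇒ SS ⇒ SSS ⇒ []SS ⇒ [][S]S ⇒ [][[S]]S ⇒ [][[[]]]S ⇒ [][[[]]][S] ⇒ [][[[]]][[]]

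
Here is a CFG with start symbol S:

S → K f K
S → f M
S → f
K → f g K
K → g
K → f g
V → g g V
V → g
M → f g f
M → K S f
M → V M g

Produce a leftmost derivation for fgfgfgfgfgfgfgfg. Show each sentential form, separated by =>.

S => fM   [S → f M]
fM => fVMg   [M → V M g]
fVMg => fgMg   [V → g]
fgMg => fgKSfg   [M → K S f]
fgKSfg => fgfgKSfg   [K → f g K]
fgfgKSfg => fgfgfgSfg   [K → f g]
fgfgfgSfg => fgfgfgKfKfg   [S → K f K]
fgfgfgKfKfg => fgfgfgfgKfKfg   [K → f g K]
fgfgfgfgKfKfg => fgfgfgfgfgKfKfg   [K → f g K]
fgfgfgfgfgKfKfg => fgfgfgfgfgfgfKfg   [K → f g]
fgfgfgfgfgfgfKfg => fgfgfgfgfgfgfgfg   [K → g]

S => fM => fVMg => fgMg => fgKSfg => fgfgKSfg => fgfgfgSfg => fgfgfgKfKfg => fgfgfgfgKfKfg => fgfgfgfgfgKfKfg => fgfgfgfgfgfgfKfg => fgfgfgfgfgfgfgfg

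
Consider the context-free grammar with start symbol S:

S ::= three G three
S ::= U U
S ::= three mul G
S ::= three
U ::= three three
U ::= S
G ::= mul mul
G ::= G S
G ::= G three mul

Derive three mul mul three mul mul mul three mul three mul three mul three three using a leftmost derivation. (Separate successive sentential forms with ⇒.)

S ⇒ three G three   [S ::= three G three]
three G three ⇒ three G S three   [G ::= G S]
three G S three ⇒ three G three mul S three   [G ::= G three mul]
three G three mul S three ⇒ three G three mul three mul S three   [G ::= G three mul]
three G three mul three mul S three ⇒ three G three mul three mul three mul S three   [G ::= G three mul]
three G three mul three mul three mul S three ⇒ three G S three mul three mul three mul S three   [G ::= G S]
three G S three mul three mul three mul S three ⇒ three mul mul S three mul three mul three mul S three   [G ::= mul mul]
three mul mul S three mul three mul three mul S three ⇒ three mul mul three mul G three mul three mul three mul S three   [S ::= three mul G]
three mul mul three mul G three mul three mul three mul S three ⇒ three mul mul three mul mul mul three mul three mul three mul S three   [G ::= mul mul]
three mul mul three mul mul mul three mul three mul three mul S three ⇒ three mul mul three mul mul mul three mul three mul three mul three three   [S ::= three]

S ⇒ three G three ⇒ three G S three ⇒ three G three mul S three ⇒ three G three mul three mul S three ⇒ three G three mul three mul three mul S three ⇒ three G S three mul three mul three mul S three ⇒ three mul mul S three mul three mul three mul S three ⇒ three mul mul three mul G three mul three mul three mul S three ⇒ three mul mul three mul mul mul three mul three mul three mul S three ⇒ three mul mul three mul mul mul three mul three mul three mul three three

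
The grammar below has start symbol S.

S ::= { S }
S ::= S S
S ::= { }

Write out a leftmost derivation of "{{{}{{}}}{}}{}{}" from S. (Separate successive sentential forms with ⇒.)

S ⇒ SS ⇒ SSS ⇒ {S}SS ⇒ {SS}SS ⇒ {{S}S}SS ⇒ {{SS}S}SS ⇒ {{{}S}S}SS ⇒ {{{}{S}}S}SS ⇒ {{{}{{}}}S}SS ⇒ {{{}{{}}}{}}SS ⇒ {{{}{{}}}{}}{}S ⇒ {{{}{{}}}{}}{}{}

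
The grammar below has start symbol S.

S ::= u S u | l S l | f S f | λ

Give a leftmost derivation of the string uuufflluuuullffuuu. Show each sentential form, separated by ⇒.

S ⇒ uSu ⇒ uuSuu ⇒ uuuSuuu ⇒ uuufSfuuu ⇒ uuuffSffuuu ⇒ uuufflSlffuuu ⇒ uuuffllSllffuuu ⇒ uuufflluSullffuuu ⇒ uuufflluuSuullffuuu ⇒ uuufflluuuullffuuu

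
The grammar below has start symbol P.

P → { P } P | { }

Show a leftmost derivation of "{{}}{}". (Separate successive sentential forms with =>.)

P => {P}P => {{}}P => {{}}{}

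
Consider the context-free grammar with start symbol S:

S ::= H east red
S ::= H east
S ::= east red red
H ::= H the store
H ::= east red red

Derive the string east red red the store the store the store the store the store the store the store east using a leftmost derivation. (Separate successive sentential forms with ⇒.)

S ⇒ H east   [S ::= H east]
H east ⇒ H the store east   [H ::= H the store]
H the store east ⇒ H the store the store east   [H ::= H the store]
H the store the store east ⇒ H the store the store the store east   [H ::= H the store]
H the store the store the store east ⇒ H the store the store the store the store east   [H ::= H the store]
H the store the store the store the store east ⇒ H the store the store the store the store the store east   [H ::= H the store]
H the store the store the store the store the store east ⇒ H the store the store the store the store the store the store east   [H ::= H the store]
H the store the store the store the store the store the store east ⇒ H the store the store the store the store the store the store the store east   [H ::= H the store]
H the store the store the store the store the store the store the store east ⇒ east red red the store the store the store the store the store the store the store east   [H ::= east red red]

S ⇒ H east ⇒ H the store east ⇒ H the store the store east ⇒ H the store the store the store east ⇒ H the store the store the store the store east ⇒ H the store the store the store the store the store east ⇒ H the store the store the store the store the store the store east ⇒ H the store the store the store the store the store the store the store east ⇒ east red red the store the store the store the store the store the store the store east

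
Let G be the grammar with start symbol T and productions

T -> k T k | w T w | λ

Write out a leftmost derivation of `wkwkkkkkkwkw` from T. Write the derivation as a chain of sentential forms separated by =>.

T => wTw => wkTkw => wkwTwkw => wkwkTkwkw => wkwkkTkkwkw => wkwkkkTkkkwkw => wkwkkkkkkwkw

T => wTw   [T -> w T w]
wTw => wkTkw   [T -> k T k]
wkTkw => wkwTwkw   [T -> w T w]
wkwTwkw => wkwkTkwkw   [T -> k T k]
wkwkTkwkw => wkwkkTkkwkw   [T -> k T k]
wkwkkTkkwkw => wkwkkkTkkkwkw   [T -> k T k]
wkwkkkTkkkwkw => wkwkkkkkkwkw   [T -> λ]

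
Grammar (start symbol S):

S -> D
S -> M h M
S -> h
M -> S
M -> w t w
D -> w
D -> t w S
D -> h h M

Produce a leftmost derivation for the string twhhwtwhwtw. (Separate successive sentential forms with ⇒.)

S ⇒ MhM   [S -> M h M]
MhM ⇒ ShM   [M -> S]
ShM ⇒ MhMhM   [S -> M h M]
MhMhM ⇒ ShMhM   [M -> S]
ShMhM ⇒ DhMhM   [S -> D]
DhMhM ⇒ twShMhM   [D -> t w S]
twShMhM ⇒ twhhMhM   [S -> h]
twhhMhM ⇒ twhhwtwhM   [M -> w t w]
twhhwtwhM ⇒ twhhwtwhwtw   [M -> w t w]

S ⇒ MhM ⇒ ShM ⇒ MhMhM ⇒ ShMhM ⇒ DhMhM ⇒ twShMhM ⇒ twhhMhM ⇒ twhhwtwhM ⇒ twhhwtwhwtw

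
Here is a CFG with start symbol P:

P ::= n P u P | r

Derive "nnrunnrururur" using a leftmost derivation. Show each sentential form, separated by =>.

P => nPuP => nnPuPuP => nnruPuP => nnrunPuPuP => nnrunnPuPuPuP => nnrunnruPuPuP => nnrunnruruPuP => nnrunnrururuP => nnrunnrururur

P => nPuP   [P ::= n P u P]
nPuP => nnPuPuP   [P ::= n P u P]
nnPuPuP => nnruPuP   [P ::= r]
nnruPuP => nnrunPuPuP   [P ::= n P u P]
nnrunPuPuP => nnrunnPuPuPuP   [P ::= n P u P]
nnrunnPuPuPuP => nnrunnruPuPuP   [P ::= r]
nnrunnruPuPuP => nnrunnruruPuP   [P ::= r]
nnrunnruruPuP => nnrunnrururuP   [P ::= r]
nnrunnrururuP => nnrunnrururur   [P ::= r]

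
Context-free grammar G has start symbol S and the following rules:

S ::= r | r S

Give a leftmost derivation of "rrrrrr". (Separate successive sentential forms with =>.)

S => rS => rrS => rrrS => rrrrS => rrrrrS => rrrrrr

S => rS   [S ::= r S]
rS => rrS   [S ::= r S]
rrS => rrrS   [S ::= r S]
rrrS => rrrrS   [S ::= r S]
rrrrS => rrrrrS   [S ::= r S]
rrrrrS => rrrrrr   [S ::= r]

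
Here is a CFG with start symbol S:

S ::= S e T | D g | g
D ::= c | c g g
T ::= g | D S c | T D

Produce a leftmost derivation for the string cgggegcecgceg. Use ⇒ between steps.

S ⇒ SeT ⇒ SeTeT ⇒ SeTeTeT ⇒ DgeTeTeT ⇒ cgggeTeTeT ⇒ cgggeTDeTeT ⇒ cgggegDeTeT ⇒ cgggegceTeT ⇒ cgggegceDSceT ⇒ cgggegcecSceT ⇒ cgggegcecgceT ⇒ cgggegcecgceg

S ⇒ SeT   [S ::= S e T]
SeT ⇒ SeTeT   [S ::= S e T]
SeTeT ⇒ SeTeTeT   [S ::= S e T]
SeTeTeT ⇒ DgeTeTeT   [S ::= D g]
DgeTeTeT ⇒ cgggeTeTeT   [D ::= c g g]
cgggeTeTeT ⇒ cgggeTDeTeT   [T ::= T D]
cgggeTDeTeT ⇒ cgggegDeTeT   [T ::= g]
cgggegDeTeT ⇒ cgggegceTeT   [D ::= c]
cgggegceTeT ⇒ cgggegceDSceT   [T ::= D S c]
cgggegceDSceT ⇒ cgggegcecSceT   [D ::= c]
cgggegcecSceT ⇒ cgggegcecgceT   [S ::= g]
cgggegcecgceT ⇒ cgggegcecgceg   [T ::= g]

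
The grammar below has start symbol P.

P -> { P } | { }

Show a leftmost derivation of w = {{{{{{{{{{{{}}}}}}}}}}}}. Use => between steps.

P => {P} => {{P}} => {{{P}}} => {{{{P}}}} => {{{{{P}}}}} => {{{{{{P}}}}}} => {{{{{{{P}}}}}}} => {{{{{{{{P}}}}}}}} => {{{{{{{{{P}}}}}}}}} => {{{{{{{{{{P}}}}}}}}}} => {{{{{{{{{{{P}}}}}}}}}}} => {{{{{{{{{{{{}}}}}}}}}}}}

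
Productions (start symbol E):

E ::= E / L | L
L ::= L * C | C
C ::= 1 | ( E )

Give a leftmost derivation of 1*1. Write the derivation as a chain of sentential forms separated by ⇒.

E ⇒ L   [E ::= L]
L ⇒ L*C   [L ::= L * C]
L*C ⇒ C*C   [L ::= C]
C*C ⇒ 1*C   [C ::= 1]
1*C ⇒ 1*1   [C ::= 1]

E ⇒ L ⇒ L*C ⇒ C*C ⇒ 1*C ⇒ 1*1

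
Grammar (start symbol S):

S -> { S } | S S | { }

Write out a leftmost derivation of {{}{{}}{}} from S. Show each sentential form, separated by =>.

S => {S} => {SS} => {{}S} => {{}SS} => {{}{S}S} => {{}{{}}S} => {{}{{}}{}}

S => {S}   [S -> { S }]
{S} => {SS}   [S -> S S]
{SS} => {{}S}   [S -> { }]
{{}S} => {{}SS}   [S -> S S]
{{}SS} => {{}{S}S}   [S -> { S }]
{{}{S}S} => {{}{{}}S}   [S -> { }]
{{}{{}}S} => {{}{{}}{}}   [S -> { }]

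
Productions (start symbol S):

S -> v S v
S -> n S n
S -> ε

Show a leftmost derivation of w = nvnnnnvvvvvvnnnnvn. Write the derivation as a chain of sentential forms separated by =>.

S => nSn => nvSvn => nvnSnvn => nvnnSnnvn => nvnnnSnnnvn => nvnnnnSnnnnvn => nvnnnnvSvnnnnvn => nvnnnnvvSvvnnnnvn => nvnnnnvvvSvvvnnnnvn => nvnnnnvvvvvvnnnnvn

S => nSn   [S -> n S n]
nSn => nvSvn   [S -> v S v]
nvSvn => nvnSnvn   [S -> n S n]
nvnSnvn => nvnnSnnvn   [S -> n S n]
nvnnSnnvn => nvnnnSnnnvn   [S -> n S n]
nvnnnSnnnvn => nvnnnnSnnnnvn   [S -> n S n]
nvnnnnSnnnnvn => nvnnnnvSvnnnnvn   [S -> v S v]
nvnnnnvSvnnnnvn => nvnnnnvvSvvnnnnvn   [S -> v S v]
nvnnnnvvSvvnnnnvn => nvnnnnvvvSvvvnnnnvn   [S -> v S v]
nvnnnnvvvSvvvnnnnvn => nvnnnnvvvvvvnnnnvn   [S -> ε]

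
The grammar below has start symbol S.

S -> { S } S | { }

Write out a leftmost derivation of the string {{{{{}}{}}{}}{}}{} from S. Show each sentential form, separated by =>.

S => {S}S   [S -> { S } S]
{S}S => {{S}S}S   [S -> { S } S]
{{S}S}S => {{{S}S}S}S   [S -> { S } S]
{{{S}S}S}S => {{{{S}S}S}S}S   [S -> { S } S]
{{{{S}S}S}S}S => {{{{{}}S}S}S}S   [S -> { }]
{{{{{}}S}S}S}S => {{{{{}}{}}S}S}S   [S -> { }]
{{{{{}}{}}S}S}S => {{{{{}}{}}{}}S}S   [S -> { }]
{{{{{}}{}}{}}S}S => {{{{{}}{}}{}}{}}S   [S -> { }]
{{{{{}}{}}{}}{}}S => {{{{{}}{}}{}}{}}{}   [S -> { }]

S => {S}S => {{S}S}S => {{{S}S}S}S => {{{{S}S}S}S}S => {{{{{}}S}S}S}S => {{{{{}}{}}S}S}S => {{{{{}}{}}{}}S}S => {{{{{}}{}}{}}{}}S => {{{{{}}{}}{}}{}}{}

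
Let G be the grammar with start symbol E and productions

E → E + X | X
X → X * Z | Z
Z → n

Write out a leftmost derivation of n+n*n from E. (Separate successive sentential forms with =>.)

E => E+X => X+X => Z+X => n+X => n+X*Z => n+Z*Z => n+n*Z => n+n*n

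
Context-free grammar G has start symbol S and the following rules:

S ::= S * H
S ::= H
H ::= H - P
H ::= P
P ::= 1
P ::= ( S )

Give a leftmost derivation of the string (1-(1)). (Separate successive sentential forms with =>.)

S => H   [S ::= H]
H => P   [H ::= P]
P => (S)   [P ::= ( S )]
(S) => (H)   [S ::= H]
(H) => (H-P)   [H ::= H - P]
(H-P) => (P-P)   [H ::= P]
(P-P) => (1-P)   [P ::= 1]
(1-P) => (1-(S))   [P ::= ( S )]
(1-(S)) => (1-(H))   [S ::= H]
(1-(H)) => (1-(P))   [H ::= P]
(1-(P)) => (1-(1))   [P ::= 1]

S=>H=>P=>(S)=>(H)=>(H-P)=>(P-P)=>(1-P)=>(1-(S))=>(1-(H))=>(1-(P))=>(1-(1))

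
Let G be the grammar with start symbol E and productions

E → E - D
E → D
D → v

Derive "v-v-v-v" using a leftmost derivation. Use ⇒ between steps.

E ⇒ E-D   [E → E - D]
E-D ⇒ E-D-D   [E → E - D]
E-D-D ⇒ E-D-D-D   [E → E - D]
E-D-D-D ⇒ D-D-D-D   [E → D]
D-D-D-D ⇒ v-D-D-D   [D → v]
v-D-D-D ⇒ v-v-D-D   [D → v]
v-v-D-D ⇒ v-v-v-D   [D → v]
v-v-v-D ⇒ v-v-v-v   [D → v]

E⇒E-D⇒E-D-D⇒E-D-D-D⇒D-D-D-D⇒v-D-D-D⇒v-v-D-D⇒v-v-v-D⇒v-v-v-v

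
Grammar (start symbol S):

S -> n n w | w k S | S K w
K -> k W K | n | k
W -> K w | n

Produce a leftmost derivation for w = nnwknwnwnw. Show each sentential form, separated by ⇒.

S⇒SKw⇒SKwKw⇒nnwKwKw⇒nnwkWKwKw⇒nnwkKwKwKw⇒nnwknwKwKw⇒nnwknwnwKw⇒nnwknwnwnw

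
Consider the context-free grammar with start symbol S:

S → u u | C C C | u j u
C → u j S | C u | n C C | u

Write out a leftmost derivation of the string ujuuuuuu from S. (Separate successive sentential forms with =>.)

S=>CCC=>CuCC=>ujSuCC=>ujCCCuCC=>ujuCCuCC=>ujuuCuCC=>ujuuuuCC=>ujuuuuuC=>ujuuuuuu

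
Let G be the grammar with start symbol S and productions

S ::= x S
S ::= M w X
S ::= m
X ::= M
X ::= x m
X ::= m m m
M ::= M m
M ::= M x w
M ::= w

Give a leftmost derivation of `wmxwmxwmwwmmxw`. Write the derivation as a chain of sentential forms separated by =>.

S => MwX   [S ::= M w X]
MwX => MmwX   [M ::= M m]
MmwX => MxwmwX   [M ::= M x w]
MxwmwX => MmxwmwX   [M ::= M m]
MmxwmwX => MxwmxwmwX   [M ::= M x w]
MxwmxwmwX => MmxwmxwmwX   [M ::= M m]
MmxwmxwmwX => wmxwmxwmwX   [M ::= w]
wmxwmxwmwX => wmxwmxwmwM   [X ::= M]
wmxwmxwmwM => wmxwmxwmwMxw   [M ::= M x w]
wmxwmxwmwMxw => wmxwmxwmwMmxw   [M ::= M m]
wmxwmxwmwMmxw => wmxwmxwmwMmmxw   [M ::= M m]
wmxwmxwmwMmmxw => wmxwmxwmwwmmxw   [M ::= w]

S=>MwX=>MmwX=>MxwmwX=>MmxwmwX=>MxwmxwmwX=>MmxwmxwmwX=>wmxwmxwmwX=>wmxwmxwmwM=>wmxwmxwmwMxw=>wmxwmxwmwMmxw=>wmxwmxwmwMmmxw=>wmxwmxwmwwmmxw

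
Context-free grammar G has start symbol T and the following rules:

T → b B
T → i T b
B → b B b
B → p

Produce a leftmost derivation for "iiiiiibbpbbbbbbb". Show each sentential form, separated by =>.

T => iTb => iiTbb => iiiTbbb => iiiiTbbbb => iiiiiTbbbbb => iiiiiiTbbbbbb => iiiiiibBbbbbbb => iiiiiibbBbbbbbbb => iiiiiibbpbbbbbbb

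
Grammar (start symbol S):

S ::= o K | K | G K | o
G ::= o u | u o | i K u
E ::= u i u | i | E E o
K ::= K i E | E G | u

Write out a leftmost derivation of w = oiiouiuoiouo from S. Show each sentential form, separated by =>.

S => oK => oEG => oEEoG => oEEoEoG => oEEoEoEoG => oiEoEoEoG => oiioEoEoG => oiiouiuoEoG => oiiouiuoioG => oiiouiuoiouo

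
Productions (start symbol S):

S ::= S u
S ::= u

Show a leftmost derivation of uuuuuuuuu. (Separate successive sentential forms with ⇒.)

S ⇒ Su   [S ::= S u]
Su ⇒ Suu   [S ::= S u]
Suu ⇒ Suuu   [S ::= S u]
Suuu ⇒ Suuuu   [S ::= S u]
Suuuu ⇒ Suuuuu   [S ::= S u]
Suuuuu ⇒ Suuuuuu   [S ::= S u]
Suuuuuu ⇒ Suuuuuuu   [S ::= S u]
Suuuuuuu ⇒ Suuuuuuuu   [S ::= S u]
Suuuuuuuu ⇒ uuuuuuuuu   [S ::= u]

S⇒Su⇒Suu⇒Suuu⇒Suuuu⇒Suuuuu⇒Suuuuuu⇒Suuuuuuu⇒Suuuuuuuu⇒uuuuuuuuu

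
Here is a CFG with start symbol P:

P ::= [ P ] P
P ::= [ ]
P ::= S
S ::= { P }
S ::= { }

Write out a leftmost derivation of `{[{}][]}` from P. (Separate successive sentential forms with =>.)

P => S   [P ::= S]
S => {P}   [S ::= { P }]
{P} => {[P]P}   [P ::= [ P ] P]
{[P]P} => {[S]P}   [P ::= S]
{[S]P} => {[{}]P}   [S ::= { }]
{[{}]P} => {[{}][]}   [P ::= [ ]]

P=>S=>{P}=>{[P]P}=>{[S]P}=>{[{}]P}=>{[{}][]}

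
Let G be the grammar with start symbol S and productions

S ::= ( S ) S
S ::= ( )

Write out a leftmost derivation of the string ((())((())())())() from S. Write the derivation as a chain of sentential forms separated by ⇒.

S ⇒ (S)S   [S ::= ( S ) S]
(S)S ⇒ ((S)S)S   [S ::= ( S ) S]
((S)S)S ⇒ ((())S)S   [S ::= ( )]
((())S)S ⇒ ((())(S)S)S   [S ::= ( S ) S]
((())(S)S)S ⇒ ((())((S)S)S)S   [S ::= ( S ) S]
((())((S)S)S)S ⇒ ((())((())S)S)S   [S ::= ( )]
((())((())S)S)S ⇒ ((())((())())S)S   [S ::= ( )]
((())((())())S)S ⇒ ((())((())())())S   [S ::= ( )]
((())((())())())S ⇒ ((())((())())())()   [S ::= ( )]

S ⇒ (S)S ⇒ ((S)S)S ⇒ ((())S)S ⇒ ((())(S)S)S ⇒ ((())((S)S)S)S ⇒ ((())((())S)S)S ⇒ ((())((())())S)S ⇒ ((())((())())())S ⇒ ((())((())())())()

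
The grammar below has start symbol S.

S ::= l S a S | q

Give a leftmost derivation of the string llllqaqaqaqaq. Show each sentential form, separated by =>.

S => lSaS   [S ::= l S a S]
lSaS => llSaSaS   [S ::= l S a S]
llSaSaS => lllSaSaSaS   [S ::= l S a S]
lllSaSaSaS => llllSaSaSaSaS   [S ::= l S a S]
llllSaSaSaSaS => llllqaSaSaSaS   [S ::= q]
llllqaSaSaSaS => llllqaqaSaSaS   [S ::= q]
llllqaqaSaSaS => llllqaqaqaSaS   [S ::= q]
llllqaqaqaSaS => llllqaqaqaqaS   [S ::= q]
llllqaqaqaqaS => llllqaqaqaqaq   [S ::= q]

S=>lSaS=>llSaSaS=>lllSaSaSaS=>llllSaSaSaSaS=>llllqaSaSaSaS=>llllqaqaSaSaS=>llllqaqaqaSaS=>llllqaqaqaqaS=>llllqaqaqaqaq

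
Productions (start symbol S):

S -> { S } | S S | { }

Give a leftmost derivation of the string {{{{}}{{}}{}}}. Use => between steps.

S => {S} => {{S}} => {{SS}} => {{SSS}} => {{{S}SS}} => {{{{}}SS}} => {{{{}}{S}S}} => {{{{}}{{}}S}} => {{{{}}{{}}{}}}

S => {S}   [S -> { S }]
{S} => {{S}}   [S -> { S }]
{{S}} => {{SS}}   [S -> S S]
{{SS}} => {{SSS}}   [S -> S S]
{{SSS}} => {{{S}SS}}   [S -> { S }]
{{{S}SS}} => {{{{}}SS}}   [S -> { }]
{{{{}}SS}} => {{{{}}{S}S}}   [S -> { S }]
{{{{}}{S}S}} => {{{{}}{{}}S}}   [S -> { }]
{{{{}}{{}}S}} => {{{{}}{{}}{}}}   [S -> { }]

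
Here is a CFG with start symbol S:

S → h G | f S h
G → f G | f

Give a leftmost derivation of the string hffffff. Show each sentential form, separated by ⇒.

S ⇒ hG   [S → h G]
hG ⇒ hfG   [G → f G]
hfG ⇒ hffG   [G → f G]
hffG ⇒ hfffG   [G → f G]
hfffG ⇒ hffffG   [G → f G]
hffffG ⇒ hfffffG   [G → f G]
hfffffG ⇒ hffffff   [G → f]

S ⇒ hG ⇒ hfG ⇒ hffG ⇒ hfffG ⇒ hffffG ⇒ hfffffG ⇒ hffffff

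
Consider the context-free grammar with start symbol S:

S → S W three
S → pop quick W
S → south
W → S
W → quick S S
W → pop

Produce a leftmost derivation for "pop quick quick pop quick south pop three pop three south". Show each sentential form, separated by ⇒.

S ⇒ pop quick W   [S → pop quick W]
pop quick W ⇒ pop quick quick S S   [W → quick S S]
pop quick quick S S ⇒ pop quick quick S W three S   [S → S W three]
pop quick quick S W three S ⇒ pop quick quick pop quick W W three S   [S → pop quick W]
pop quick quick pop quick W W three S ⇒ pop quick quick pop quick S W three S   [W → S]
pop quick quick pop quick S W three S ⇒ pop quick quick pop quick S W three W three S   [S → S W three]
pop quick quick pop quick S W three W three S ⇒ pop quick quick pop quick south W three W three S   [S → south]
pop quick quick pop quick south W three W three S ⇒ pop quick quick pop quick south pop three W three S   [W → pop]
pop quick quick pop quick south pop three W three S ⇒ pop quick quick pop quick south pop three pop three S   [W → pop]
pop quick quick pop quick south pop three pop three S ⇒ pop quick quick pop quick south pop three pop three south   [S → south]

S ⇒ pop quick W ⇒ pop quick quick S S ⇒ pop quick quick S W three S ⇒ pop quick quick pop quick W W three S ⇒ pop quick quick pop quick S W three S ⇒ pop quick quick pop quick S W three W three S ⇒ pop quick quick pop quick south W three W three S ⇒ pop quick quick pop quick south pop three W three S ⇒ pop quick quick pop quick south pop three pop three S ⇒ pop quick quick pop quick south pop three pop three south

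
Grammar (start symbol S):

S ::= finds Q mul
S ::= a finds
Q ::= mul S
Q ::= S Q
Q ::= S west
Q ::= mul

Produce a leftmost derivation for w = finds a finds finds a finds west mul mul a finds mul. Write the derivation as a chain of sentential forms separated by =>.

S => finds Q mul => finds S Q mul => finds a finds Q mul => finds a finds S Q mul => finds a finds finds Q mul Q mul => finds a finds finds S west mul Q mul => finds a finds finds a finds west mul Q mul => finds a finds finds a finds west mul mul S mul => finds a finds finds a finds west mul mul a finds mul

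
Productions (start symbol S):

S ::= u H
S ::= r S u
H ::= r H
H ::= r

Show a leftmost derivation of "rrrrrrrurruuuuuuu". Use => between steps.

S=>rSu=>rrSuu=>rrrSuuu=>rrrrSuuuu=>rrrrrSuuuuu=>rrrrrrSuuuuuu=>rrrrrrrSuuuuuuu=>rrrrrrruHuuuuuuu=>rrrrrrrurHuuuuuuu=>rrrrrrrurruuuuuuu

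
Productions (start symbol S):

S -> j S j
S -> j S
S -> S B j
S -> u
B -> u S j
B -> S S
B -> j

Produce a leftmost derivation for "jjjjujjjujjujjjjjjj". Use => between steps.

S => jSj => jjSjj => jjjSjjj => jjjSBjjjj => jjjjSjBjjjj => jjjjSBjjBjjjj => jjjjuBjjBjjjj => jjjjuSSjjBjjjj => jjjjujSSjjBjjjj => jjjjujjSjSjjBjjjj => jjjjujjjSjjSjjBjjjj => jjjjujjjujjSjjBjjjj => jjjjujjjujjujjBjjjj => jjjjujjjujjujjjjjjj

S => jSj   [S -> j S j]
jSj => jjSjj   [S -> j S j]
jjSjj => jjjSjjj   [S -> j S j]
jjjSjjj => jjjSBjjjj   [S -> S B j]
jjjSBjjjj => jjjjSjBjjjj   [S -> j S j]
jjjjSjBjjjj => jjjjSBjjBjjjj   [S -> S B j]
jjjjSBjjBjjjj => jjjjuBjjBjjjj   [S -> u]
jjjjuBjjBjjjj => jjjjuSSjjBjjjj   [B -> S S]
jjjjuSSjjBjjjj => jjjjujSSjjBjjjj   [S -> j S]
jjjjujSSjjBjjjj => jjjjujjSjSjjBjjjj   [S -> j S j]
jjjjujjSjSjjBjjjj => jjjjujjjSjjSjjBjjjj   [S -> j S j]
jjjjujjjSjjSjjBjjjj => jjjjujjjujjSjjBjjjj   [S -> u]
jjjjujjjujjSjjBjjjj => jjjjujjjujjujjBjjjj   [S -> u]
jjjjujjjujjujjBjjjj => jjjjujjjujjujjjjjjj   [B -> j]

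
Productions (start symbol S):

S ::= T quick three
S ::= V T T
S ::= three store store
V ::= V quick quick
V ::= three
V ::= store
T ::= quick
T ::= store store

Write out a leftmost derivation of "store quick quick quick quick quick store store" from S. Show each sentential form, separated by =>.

S => V T T   [S ::= V T T]
V T T => V quick quick T T   [V ::= V quick quick]
V quick quick T T => V quick quick quick quick T T   [V ::= V quick quick]
V quick quick quick quick T T => store quick quick quick quick T T   [V ::= store]
store quick quick quick quick T T => store quick quick quick quick quick T   [T ::= quick]
store quick quick quick quick quick T => store quick quick quick quick quick store store   [T ::= store store]

S => V T T => V quick quick T T => V quick quick quick quick T T => store quick quick quick quick T T => store quick quick quick quick quick T => store quick quick quick quick quick store store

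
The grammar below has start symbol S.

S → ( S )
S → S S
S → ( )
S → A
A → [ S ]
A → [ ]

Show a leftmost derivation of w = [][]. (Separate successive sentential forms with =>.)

S=>SS=>AS=>[]S=>[]A=>[][]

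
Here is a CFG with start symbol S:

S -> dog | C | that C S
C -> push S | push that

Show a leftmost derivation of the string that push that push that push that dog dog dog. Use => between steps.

S => that C S => that push S S => that push that C S S => that push that push S S S => that push that push that C S S S => that push that push that push that S S S => that push that push that push that dog S S => that push that push that push that dog dog S => that push that push that push that dog dog dog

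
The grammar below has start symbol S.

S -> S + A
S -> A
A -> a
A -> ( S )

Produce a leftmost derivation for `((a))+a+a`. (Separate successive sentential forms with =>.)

S => S+A => S+A+A => A+A+A => (S)+A+A => (A)+A+A => ((S))+A+A => ((A))+A+A => ((a))+A+A => ((a))+a+A => ((a))+a+a

S => S+A   [S -> S + A]
S+A => S+A+A   [S -> S + A]
S+A+A => A+A+A   [S -> A]
A+A+A => (S)+A+A   [A -> ( S )]
(S)+A+A => (A)+A+A   [S -> A]
(A)+A+A => ((S))+A+A   [A -> ( S )]
((S))+A+A => ((A))+A+A   [S -> A]
((A))+A+A => ((a))+A+A   [A -> a]
((a))+A+A => ((a))+a+A   [A -> a]
((a))+a+A => ((a))+a+a   [A -> a]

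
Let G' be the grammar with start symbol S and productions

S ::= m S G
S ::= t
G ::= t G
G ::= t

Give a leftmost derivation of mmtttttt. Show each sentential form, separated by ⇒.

S⇒mSG⇒mmSGG⇒mmtGG⇒mmttG⇒mmtttG⇒mmttttG⇒mmtttttG⇒mmtttttt

S ⇒ mSG   [S ::= m S G]
mSG ⇒ mmSGG   [S ::= m S G]
mmSGG ⇒ mmtGG   [S ::= t]
mmtGG ⇒ mmttG   [G ::= t]
mmttG ⇒ mmtttG   [G ::= t G]
mmtttG ⇒ mmttttG   [G ::= t G]
mmttttG ⇒ mmtttttG   [G ::= t G]
mmtttttG ⇒ mmtttttt   [G ::= t]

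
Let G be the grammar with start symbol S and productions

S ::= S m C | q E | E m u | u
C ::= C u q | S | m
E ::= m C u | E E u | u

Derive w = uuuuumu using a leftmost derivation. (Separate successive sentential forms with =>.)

S=>Emu=>EEumu=>EEuEumu=>uEuEumu=>uuuEumu=>uuuuumu

S => Emu   [S ::= E m u]
Emu => EEumu   [E ::= E E u]
EEumu => EEuEumu   [E ::= E E u]
EEuEumu => uEuEumu   [E ::= u]
uEuEumu => uuuEumu   [E ::= u]
uuuEumu => uuuuumu   [E ::= u]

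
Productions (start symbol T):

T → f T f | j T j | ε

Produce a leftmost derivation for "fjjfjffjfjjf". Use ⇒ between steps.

T ⇒ fTf ⇒ fjTjf ⇒ fjjTjjf ⇒ fjjfTfjjf ⇒ fjjfjTjfjjf ⇒ fjjfjfTfjfjjf ⇒ fjjfjffjfjjf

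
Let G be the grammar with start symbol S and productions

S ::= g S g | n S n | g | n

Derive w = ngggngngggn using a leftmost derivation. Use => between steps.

S => nSn   [S ::= n S n]
nSn => ngSgn   [S ::= g S g]
ngSgn => nggSggn   [S ::= g S g]
nggSggn => ngggSgggn   [S ::= g S g]
ngggSgggn => ngggnSngggn   [S ::= n S n]
ngggnSngggn => ngggngngggn   [S ::= g]

S => nSn => ngSgn => nggSggn => ngggSgggn => ngggnSngggn => ngggngngggn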